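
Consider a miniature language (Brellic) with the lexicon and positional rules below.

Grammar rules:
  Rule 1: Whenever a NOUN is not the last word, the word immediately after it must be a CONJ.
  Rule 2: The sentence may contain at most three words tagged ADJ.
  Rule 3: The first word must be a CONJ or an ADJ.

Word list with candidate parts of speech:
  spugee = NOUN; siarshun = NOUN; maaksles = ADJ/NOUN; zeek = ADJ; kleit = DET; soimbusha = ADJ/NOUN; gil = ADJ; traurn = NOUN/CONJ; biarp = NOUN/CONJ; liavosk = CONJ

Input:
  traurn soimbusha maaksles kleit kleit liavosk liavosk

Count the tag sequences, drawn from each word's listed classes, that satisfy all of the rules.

Candidates per position — 1:traurn {NOUN,CONJ}; 2:soimbusha {ADJ,NOUN}; 3:maaksles {ADJ,NOUN}; 4:kleit {DET}; 5:kleit {DET}; 6:liavosk {CONJ}; 7:liavosk {CONJ}.
There are 8 candidate sequences in total.
The sequences that satisfy every rule: CONJ ADJ ADJ DET DET CONJ CONJ.
Count = 1.

1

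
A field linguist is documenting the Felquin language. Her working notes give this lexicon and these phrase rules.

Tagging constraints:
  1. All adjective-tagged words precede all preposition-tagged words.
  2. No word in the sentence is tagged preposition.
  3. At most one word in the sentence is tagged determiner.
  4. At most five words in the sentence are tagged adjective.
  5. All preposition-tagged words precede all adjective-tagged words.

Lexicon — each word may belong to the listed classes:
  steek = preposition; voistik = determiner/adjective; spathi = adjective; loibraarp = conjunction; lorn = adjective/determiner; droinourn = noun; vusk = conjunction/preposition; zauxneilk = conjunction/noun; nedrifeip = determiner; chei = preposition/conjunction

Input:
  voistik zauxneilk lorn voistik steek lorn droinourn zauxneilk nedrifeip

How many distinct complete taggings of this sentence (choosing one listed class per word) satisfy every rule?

0

Candidates per position — 1:voistik {determiner,adjective}; 2:zauxneilk {conjunction,noun}; 3:lorn {adjective,determiner}; 4:voistik {determiner,adjective}; 5:steek {preposition}; 6:lorn {adjective,determiner}; 7:droinourn {noun}; 8:zauxneilk {conjunction,noun}; 9:nedrifeip {determiner}.
There are 64 candidate sequences in total.
Rule 2 cannot be satisfied by any choice of tags from the lexicon.
So there is no consistent tagging.
Count = 0.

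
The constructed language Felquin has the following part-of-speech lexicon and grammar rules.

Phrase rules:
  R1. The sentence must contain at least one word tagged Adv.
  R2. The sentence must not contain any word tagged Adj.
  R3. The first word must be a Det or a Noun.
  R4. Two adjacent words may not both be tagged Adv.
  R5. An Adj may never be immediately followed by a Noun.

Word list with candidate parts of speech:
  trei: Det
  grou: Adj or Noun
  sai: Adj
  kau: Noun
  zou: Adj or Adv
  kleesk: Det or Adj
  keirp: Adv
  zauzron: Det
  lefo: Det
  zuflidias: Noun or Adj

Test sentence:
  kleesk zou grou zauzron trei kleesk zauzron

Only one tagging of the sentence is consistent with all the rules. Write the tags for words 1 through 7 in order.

Det Adv Noun Det Det Det Det

Candidates per position — 1:kleesk {Det,Adj}; 2:zou {Adj,Adv}; 3:grou {Adj,Noun}; 4:zauzron {Det}; 5:trei {Det}; 6:kleesk {Det,Adj}; 7:zauzron {Det}.
If word 1 were Adj, no tagging could satisfy rule 2; so word 1 is Det.
If word 2 were Adj, no tagging could satisfy rule 1; so word 2 is Adv.
If word 3 were Adj, no tagging could satisfy rule 2; so word 3 is Noun.
If word 6 were Adj, no tagging could satisfy rule 2; so word 6 is Det.
The only consistent sequence is: Det Adv Noun Det Det Det Det.
Verifying each rule — rule 1 ✓; rule 2 ✓; rule 3 ✓; rule 4 ✓; rule 5 ✓.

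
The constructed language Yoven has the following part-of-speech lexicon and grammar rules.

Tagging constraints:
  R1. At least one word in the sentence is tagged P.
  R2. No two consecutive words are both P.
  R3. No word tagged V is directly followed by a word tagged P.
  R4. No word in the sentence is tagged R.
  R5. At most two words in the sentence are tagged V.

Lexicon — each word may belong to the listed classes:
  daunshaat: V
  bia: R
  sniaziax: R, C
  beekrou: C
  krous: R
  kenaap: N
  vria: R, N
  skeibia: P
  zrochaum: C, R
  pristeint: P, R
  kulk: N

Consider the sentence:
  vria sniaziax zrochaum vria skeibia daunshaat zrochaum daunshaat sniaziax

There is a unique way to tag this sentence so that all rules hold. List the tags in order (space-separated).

Candidates per position — 1:vria {R,N}; 2:sniaziax {R,C}; 3:zrochaum {C,R}; 4:vria {R,N}; 5:skeibia {P}; 6:daunshaat {V}; 7:zrochaum {C,R}; 8:daunshaat {V}; 9:sniaziax {R,C}.
Position 1: R is ruled out by rule 4; that leaves N.
Position 2: R is ruled out by rule 4; that leaves C.
Position 3: R is ruled out by rule 4; that leaves C.
Position 4: R is ruled out by rule 4; that leaves N.
Position 7: R is ruled out by rule 4; that leaves C.
Position 9: R is ruled out by rule 4; that leaves C.
The only consistent sequence is: N C C N P V C V C.
Rule-by-rule: rule 1 satisfied; rule 2 satisfied; rule 3 satisfied; rule 4 satisfied; rule 5 satisfied.

N C C N P V C V C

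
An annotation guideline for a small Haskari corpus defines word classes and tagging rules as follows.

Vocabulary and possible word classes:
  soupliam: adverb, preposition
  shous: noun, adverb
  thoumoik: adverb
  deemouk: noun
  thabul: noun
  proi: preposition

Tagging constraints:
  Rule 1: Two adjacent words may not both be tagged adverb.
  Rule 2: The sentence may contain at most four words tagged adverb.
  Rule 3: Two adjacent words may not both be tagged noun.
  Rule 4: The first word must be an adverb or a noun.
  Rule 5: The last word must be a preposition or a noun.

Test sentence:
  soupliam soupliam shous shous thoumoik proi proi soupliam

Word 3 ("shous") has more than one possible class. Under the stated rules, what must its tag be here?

Candidates per position — 1:soupliam {adverb,preposition}; 2:soupliam {adverb,preposition}; 3:shous {noun,adverb}; 4:shous {noun,adverb}; 5:thoumoik {adverb}; 6:proi {preposition}; 7:proi {preposition}; 8:soupliam {adverb,preposition}.
At position 1, choosing preposition makes rule 4 impossible to satisfy; hence adverb.
At position 2, choosing adverb makes rule 1 impossible to satisfy; hence preposition.
At position 4, choosing adverb makes rule 1 impossible to satisfy; hence noun.
At position 8, choosing adverb makes rule 5 impossible to satisfy; hence preposition.
At position 3, choosing noun makes rule 3 impossible to satisfy; hence adverb.
The only consistent sequence is: adverb preposition adverb noun adverb preposition preposition preposition.
Check: rule 1 holds; rule 2 holds; rule 3 holds; rule 4 holds; rule 5 holds.

adverb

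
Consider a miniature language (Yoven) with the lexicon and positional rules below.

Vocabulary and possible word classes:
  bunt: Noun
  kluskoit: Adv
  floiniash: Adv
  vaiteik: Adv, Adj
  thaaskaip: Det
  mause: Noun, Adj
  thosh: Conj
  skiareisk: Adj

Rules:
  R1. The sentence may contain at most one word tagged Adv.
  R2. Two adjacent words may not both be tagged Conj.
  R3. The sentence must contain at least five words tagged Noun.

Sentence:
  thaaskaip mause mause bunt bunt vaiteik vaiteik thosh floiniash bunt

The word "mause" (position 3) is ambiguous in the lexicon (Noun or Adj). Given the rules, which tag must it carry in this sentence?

Noun

Candidates per position — 1:thaaskaip {Det}; 2:mause {Noun,Adj}; 3:mause {Noun,Adj}; 4:bunt {Noun}; 5:bunt {Noun}; 6:vaiteik {Adv,Adj}; 7:vaiteik {Adv,Adj}; 8:thosh {Conj}; 9:floiniash {Adv}; 10:bunt {Noun}.
Position 2: tagging it Adj would leave rule 3 unsatisfiable, so it must be Noun.
Position 3: tagging it Adj would leave rule 3 unsatisfiable, so it must be Noun.
Position 6: tagging it Adv would leave rule 1 unsatisfiable, so it must be Adj.
Position 7: tagging it Adv would leave rule 1 unsatisfiable, so it must be Adj.
That leaves exactly one tagging: Det Noun Noun Noun Noun Adj Adj Conj Adv Noun.
Verifying each rule — rule 1 ok; rule 2 ok; rule 3 ok.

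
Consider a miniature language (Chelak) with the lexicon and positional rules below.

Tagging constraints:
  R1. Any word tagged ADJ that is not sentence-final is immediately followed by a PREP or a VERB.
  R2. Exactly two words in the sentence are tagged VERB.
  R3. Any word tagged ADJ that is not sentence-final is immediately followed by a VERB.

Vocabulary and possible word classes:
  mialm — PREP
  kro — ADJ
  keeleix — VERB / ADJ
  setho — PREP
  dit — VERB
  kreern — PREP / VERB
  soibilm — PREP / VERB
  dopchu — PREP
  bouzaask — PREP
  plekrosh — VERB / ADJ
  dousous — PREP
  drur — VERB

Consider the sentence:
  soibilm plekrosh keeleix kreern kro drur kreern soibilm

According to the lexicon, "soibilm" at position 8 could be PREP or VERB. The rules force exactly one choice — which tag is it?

Candidates per position — 1:soibilm {PREP,VERB}; 2:plekrosh {VERB,ADJ}; 3:keeleix {VERB,ADJ}; 4:kreern {PREP,VERB}; 5:kro {ADJ}; 6:drur {VERB}; 7:kreern {PREP,VERB}; 8:soibilm {PREP,VERB}.
Position 8: the remaining choice is settled jointly with positions 1, 2, 3, 4, 7 — only PREP at position 8 is part of a tagging that satisfies every rule.
That leaves exactly one tagging: PREP ADJ VERB PREP ADJ VERB PREP PREP.
Check: rule 1 ✓; rule 2 ✓; rule 3 ✓.

PREP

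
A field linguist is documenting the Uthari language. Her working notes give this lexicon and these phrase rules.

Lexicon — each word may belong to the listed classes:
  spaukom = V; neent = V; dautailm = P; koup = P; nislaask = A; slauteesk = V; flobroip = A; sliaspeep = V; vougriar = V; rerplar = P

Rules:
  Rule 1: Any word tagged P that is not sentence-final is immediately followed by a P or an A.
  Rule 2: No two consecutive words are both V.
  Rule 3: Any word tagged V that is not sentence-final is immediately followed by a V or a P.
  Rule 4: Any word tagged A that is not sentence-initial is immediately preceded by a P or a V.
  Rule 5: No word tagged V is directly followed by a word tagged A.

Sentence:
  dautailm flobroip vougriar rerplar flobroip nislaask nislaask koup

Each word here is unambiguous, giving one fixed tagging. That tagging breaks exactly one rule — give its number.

Fixed tagging: P A V P A A A P.
Rule check: R1 pass, R2 pass, R3 pass, R4 fail, R5 pass.
Only rule 4 fails.

4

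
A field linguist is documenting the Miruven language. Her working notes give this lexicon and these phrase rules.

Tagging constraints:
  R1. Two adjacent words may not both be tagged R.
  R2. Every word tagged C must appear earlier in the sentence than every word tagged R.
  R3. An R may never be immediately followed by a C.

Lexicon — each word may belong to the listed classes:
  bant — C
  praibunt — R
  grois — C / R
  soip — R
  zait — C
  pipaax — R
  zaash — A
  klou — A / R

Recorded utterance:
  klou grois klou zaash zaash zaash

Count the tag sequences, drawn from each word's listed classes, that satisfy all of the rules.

3

Candidates per position — 1:klou {A,R}; 2:grois {C,R}; 3:klou {A,R}; 4:zaash {A}; 5:zaash {A}; 6:zaash {A}.
There are 8 candidate sequences in total.
The sequences that satisfy every rule: A C A A A A; A C R A A A; A R A A A A.
Count = 3.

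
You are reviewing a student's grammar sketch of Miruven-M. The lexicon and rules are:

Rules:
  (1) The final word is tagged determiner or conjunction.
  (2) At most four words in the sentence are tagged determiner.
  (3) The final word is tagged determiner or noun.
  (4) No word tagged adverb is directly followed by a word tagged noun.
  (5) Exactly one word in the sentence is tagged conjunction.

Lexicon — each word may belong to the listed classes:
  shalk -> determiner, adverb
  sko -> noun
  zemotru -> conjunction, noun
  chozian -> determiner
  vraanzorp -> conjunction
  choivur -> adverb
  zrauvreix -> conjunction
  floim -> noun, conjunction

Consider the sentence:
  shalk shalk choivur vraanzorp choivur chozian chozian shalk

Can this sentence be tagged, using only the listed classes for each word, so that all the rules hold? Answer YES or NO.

Candidates per position — 1:shalk {determiner,adverb}; 2:shalk {determiner,adverb}; 3:choivur {adverb}; 4:vraanzorp {conjunction}; 5:choivur {adverb}; 6:chozian {determiner}; 7:chozian {determiner}; 8:shalk {determiner,adverb}.
One satisfying assignment: adverb determiner adverb conjunction adverb determiner determiner determiner.
Checking: rule 1 ok; rule 2 ok; rule 3 ok; rule 4 ok; rule 5 ok.

YES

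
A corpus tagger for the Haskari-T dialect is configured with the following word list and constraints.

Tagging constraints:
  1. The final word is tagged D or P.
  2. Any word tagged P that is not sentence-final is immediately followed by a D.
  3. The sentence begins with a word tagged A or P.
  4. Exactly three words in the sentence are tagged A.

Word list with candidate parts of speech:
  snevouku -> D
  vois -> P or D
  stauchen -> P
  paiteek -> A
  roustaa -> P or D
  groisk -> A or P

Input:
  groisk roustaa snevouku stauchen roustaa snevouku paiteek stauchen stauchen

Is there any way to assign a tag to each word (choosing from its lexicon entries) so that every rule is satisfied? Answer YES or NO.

Candidates per position — 1:groisk {A,P}; 2:roustaa {P,D}; 3:snevouku {D}; 4:stauchen {P}; 5:roustaa {P,D}; 6:snevouku {D}; 7:paiteek {A}; 8:stauchen {P}; 9:stauchen {P}.
Rule 2 cannot be satisfied by any choice of tags from the lexicon.
So there is no consistent tagging.

NO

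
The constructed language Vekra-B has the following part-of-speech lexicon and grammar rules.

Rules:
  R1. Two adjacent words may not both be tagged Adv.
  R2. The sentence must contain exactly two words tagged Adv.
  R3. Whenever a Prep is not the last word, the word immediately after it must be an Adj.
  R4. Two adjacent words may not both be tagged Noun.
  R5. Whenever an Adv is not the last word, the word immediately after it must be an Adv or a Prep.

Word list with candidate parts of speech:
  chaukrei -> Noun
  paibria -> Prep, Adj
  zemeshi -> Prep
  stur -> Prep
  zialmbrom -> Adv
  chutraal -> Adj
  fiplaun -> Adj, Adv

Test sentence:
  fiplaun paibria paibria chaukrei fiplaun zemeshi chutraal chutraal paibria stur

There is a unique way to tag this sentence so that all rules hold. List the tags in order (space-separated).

Adv Prep Adj Noun Adv Prep Adj Adj Adj Prep

Candidates per position — 1:fiplaun {Adj,Adv}; 2:paibria {Prep,Adj}; 3:paibria {Prep,Adj}; 4:chaukrei {Noun}; 5:fiplaun {Adj,Adv}; 6:zemeshi {Prep}; 7:chutraal {Adj}; 8:chutraal {Adj}; 9:paibria {Prep,Adj}; 10:stur {Prep}.
Position 1: Adj is ruled out by rule 2; that leaves Adv.
Position 2: Adj is ruled out by rule 5; that leaves Prep.
Position 3: Prep is ruled out by rule 3; that leaves Adj.
Position 5: Adj is ruled out by rule 2; that leaves Adv.
Position 9: Prep is ruled out by rule 3; that leaves Adj.
The unique satisfying tagging is: Adv Prep Adj Noun Adv Prep Adj Adj Adj Prep.
Checking: rule 1 ✓; rule 2 ✓; rule 3 ✓; rule 4 ✓; rule 5 ✓.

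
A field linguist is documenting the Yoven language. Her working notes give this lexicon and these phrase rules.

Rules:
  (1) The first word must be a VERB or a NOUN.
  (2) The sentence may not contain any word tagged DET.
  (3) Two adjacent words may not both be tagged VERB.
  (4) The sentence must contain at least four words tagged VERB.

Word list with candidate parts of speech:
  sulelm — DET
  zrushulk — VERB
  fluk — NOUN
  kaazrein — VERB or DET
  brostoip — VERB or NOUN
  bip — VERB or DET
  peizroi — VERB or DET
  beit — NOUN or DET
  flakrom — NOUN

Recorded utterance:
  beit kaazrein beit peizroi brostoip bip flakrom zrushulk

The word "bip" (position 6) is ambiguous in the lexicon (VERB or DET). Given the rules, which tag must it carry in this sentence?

VERB

Candidates per position — 1:beit {NOUN,DET}; 2:kaazrein {VERB,DET}; 3:beit {NOUN,DET}; 4:peizroi {VERB,DET}; 5:brostoip {VERB,NOUN}; 6:bip {VERB,DET}; 7:flakrom {NOUN}; 8:zrushulk {VERB}.
Word 1 cannot be DET — rule 1 would then fail for every completion. It is NOUN.
Word 2 cannot be DET — rule 2 would then fail for every completion. It is VERB.
Word 3 cannot be DET — rule 2 would then fail for every completion. It is NOUN.
Word 4 cannot be DET — rule 2 would then fail for every completion. It is VERB.
Word 5 cannot be VERB — rule 3 would then fail for every completion. It is NOUN.
Word 6 cannot be DET — rule 2 would then fail for every completion. It is VERB.
So the tagging must be: NOUN VERB NOUN VERB NOUN VERB NOUN VERB.
Checking: rule 1 ✓; rule 2 ✓; rule 3 ✓; rule 4 ✓.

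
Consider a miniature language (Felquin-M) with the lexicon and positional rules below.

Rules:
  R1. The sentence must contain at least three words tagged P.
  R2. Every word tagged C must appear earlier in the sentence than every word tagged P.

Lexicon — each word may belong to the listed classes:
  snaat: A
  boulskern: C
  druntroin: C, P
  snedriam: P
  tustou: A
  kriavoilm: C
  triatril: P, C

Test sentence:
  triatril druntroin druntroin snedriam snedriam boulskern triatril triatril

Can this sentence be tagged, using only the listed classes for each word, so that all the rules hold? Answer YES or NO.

Candidates per position — 1:triatril {P,C}; 2:druntroin {C,P}; 3:druntroin {C,P}; 4:snedriam {P}; 5:snedriam {P}; 6:boulskern {C}; 7:triatril {P,C}; 8:triatril {P,C}.
Rule 2 cannot be satisfied by any choice of tags from the lexicon.
So there is no consistent tagging.

NO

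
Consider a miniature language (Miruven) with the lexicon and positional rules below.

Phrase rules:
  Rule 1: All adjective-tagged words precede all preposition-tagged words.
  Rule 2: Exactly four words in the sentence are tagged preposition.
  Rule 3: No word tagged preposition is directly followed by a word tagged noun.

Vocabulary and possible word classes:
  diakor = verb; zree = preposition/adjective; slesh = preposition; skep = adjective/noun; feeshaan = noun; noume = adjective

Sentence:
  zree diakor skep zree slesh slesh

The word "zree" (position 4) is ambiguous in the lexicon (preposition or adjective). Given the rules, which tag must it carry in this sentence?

Candidates per position — 1:zree {preposition,adjective}; 2:diakor {verb}; 3:skep {adjective,noun}; 4:zree {preposition,adjective}; 5:slesh {preposition}; 6:slesh {preposition}.
At position 1, choosing adjective makes rule 2 impossible to satisfy; hence preposition.
At position 3, choosing adjective makes rule 1 impossible to satisfy; hence noun.
At position 4, choosing adjective makes rule 1 impossible to satisfy; hence preposition.
So the tagging must be: preposition verb noun preposition preposition preposition.
Checking: rule 1 satisfied; rule 2 satisfied; rule 3 satisfied.

preposition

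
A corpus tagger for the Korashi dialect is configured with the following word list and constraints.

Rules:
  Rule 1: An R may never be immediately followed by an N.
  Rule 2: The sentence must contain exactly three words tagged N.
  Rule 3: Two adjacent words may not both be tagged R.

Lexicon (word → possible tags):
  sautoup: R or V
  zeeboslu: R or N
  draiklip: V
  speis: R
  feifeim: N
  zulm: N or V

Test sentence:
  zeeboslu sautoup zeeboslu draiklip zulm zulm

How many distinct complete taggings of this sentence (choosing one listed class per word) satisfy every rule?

Candidates per position — 1:zeeboslu {R,N}; 2:sautoup {R,V}; 3:zeeboslu {R,N}; 4:draiklip {V}; 5:zulm {N,V}; 6:zulm {N,V}.
There are 32 candidate sequences in total.
The sequences that satisfy every rule: R V N V N N; N V R V N N; N V N V N V; N V N V V N.
Count = 4.

4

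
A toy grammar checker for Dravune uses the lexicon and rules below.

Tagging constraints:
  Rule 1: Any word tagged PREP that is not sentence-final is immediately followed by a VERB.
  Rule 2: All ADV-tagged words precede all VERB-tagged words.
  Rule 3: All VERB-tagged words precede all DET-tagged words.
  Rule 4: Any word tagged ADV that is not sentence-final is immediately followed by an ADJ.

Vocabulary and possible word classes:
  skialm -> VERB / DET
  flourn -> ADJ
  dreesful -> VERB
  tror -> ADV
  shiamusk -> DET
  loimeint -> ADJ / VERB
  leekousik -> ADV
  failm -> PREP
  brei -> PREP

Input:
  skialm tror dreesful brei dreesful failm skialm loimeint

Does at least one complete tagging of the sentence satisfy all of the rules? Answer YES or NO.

NO

Candidates per position — 1:skialm {VERB,DET}; 2:tror {ADV}; 3:dreesful {VERB}; 4:brei {PREP}; 5:dreesful {VERB}; 6:failm {PREP}; 7:skialm {VERB,DET}; 8:loimeint {ADJ,VERB}.
Rule 4 cannot be satisfied by any choice of tags from the lexicon.
So there is no consistent tagging.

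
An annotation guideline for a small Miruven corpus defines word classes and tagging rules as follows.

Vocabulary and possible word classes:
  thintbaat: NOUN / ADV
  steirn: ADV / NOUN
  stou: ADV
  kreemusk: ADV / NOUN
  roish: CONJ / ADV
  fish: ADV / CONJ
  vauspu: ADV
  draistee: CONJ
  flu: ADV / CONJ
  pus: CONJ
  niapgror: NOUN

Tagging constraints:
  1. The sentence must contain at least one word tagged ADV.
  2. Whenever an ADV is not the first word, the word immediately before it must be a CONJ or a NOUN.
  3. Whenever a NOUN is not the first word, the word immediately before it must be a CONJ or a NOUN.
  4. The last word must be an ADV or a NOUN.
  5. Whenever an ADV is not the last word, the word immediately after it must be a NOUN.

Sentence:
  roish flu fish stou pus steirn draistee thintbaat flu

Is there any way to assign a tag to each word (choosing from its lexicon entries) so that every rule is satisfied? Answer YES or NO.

Candidates per position — 1:roish {CONJ,ADV}; 2:flu {ADV,CONJ}; 3:fish {ADV,CONJ}; 4:stou {ADV}; 5:pus {CONJ}; 6:steirn {ADV,NOUN}; 7:draistee {CONJ}; 8:thintbaat {NOUN,ADV}; 9:flu {ADV,CONJ}.
Rule 5 cannot be satisfied by any choice of tags from the lexicon.
So there is no consistent tagging.

NO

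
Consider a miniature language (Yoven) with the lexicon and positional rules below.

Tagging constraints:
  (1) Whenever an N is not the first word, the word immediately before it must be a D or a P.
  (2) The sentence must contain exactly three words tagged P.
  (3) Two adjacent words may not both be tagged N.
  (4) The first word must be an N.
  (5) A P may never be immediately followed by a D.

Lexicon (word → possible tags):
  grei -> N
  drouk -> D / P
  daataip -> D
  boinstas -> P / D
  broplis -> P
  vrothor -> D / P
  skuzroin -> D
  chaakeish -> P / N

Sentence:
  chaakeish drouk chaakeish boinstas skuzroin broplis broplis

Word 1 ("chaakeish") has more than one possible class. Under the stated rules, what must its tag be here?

Candidates per position — 1:chaakeish {P,N}; 2:drouk {D,P}; 3:chaakeish {P,N}; 4:boinstas {P,D}; 5:skuzroin {D}; 6:broplis {P}; 7:broplis {P}.
At position 1, choosing P makes rule 4 impossible to satisfy; hence N.
At position 3, choosing P makes rule 5 impossible to satisfy; hence N.
At position 4, choosing P makes rule 5 impossible to satisfy; hence D.
At position 2, choosing D makes rule 2 impossible to satisfy; hence P.
The only consistent sequence is: N P N D D P P.
Check: rule 1 holds; rule 2 holds; rule 3 holds; rule 4 holds; rule 5 holds.

N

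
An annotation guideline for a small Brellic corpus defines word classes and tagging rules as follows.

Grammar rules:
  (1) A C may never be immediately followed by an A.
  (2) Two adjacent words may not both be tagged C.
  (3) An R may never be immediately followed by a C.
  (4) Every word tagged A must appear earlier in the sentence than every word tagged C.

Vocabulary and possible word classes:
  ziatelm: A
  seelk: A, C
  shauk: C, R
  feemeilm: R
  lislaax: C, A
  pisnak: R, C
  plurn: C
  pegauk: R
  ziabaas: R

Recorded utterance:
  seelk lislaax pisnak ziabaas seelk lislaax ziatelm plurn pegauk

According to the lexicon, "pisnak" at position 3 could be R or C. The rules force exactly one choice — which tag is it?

Candidates per position — 1:seelk {A,C}; 2:lislaax {C,A}; 3:pisnak {R,C}; 4:ziabaas {R}; 5:seelk {A,C}; 6:lislaax {C,A}; 7:ziatelm {A}; 8:plurn {C}; 9:pegauk {R}.
At position 1, choosing C makes rule 4 impossible to satisfy; hence A.
At position 2, choosing C makes rule 4 impossible to satisfy; hence A.
At position 3, choosing C makes rule 4 impossible to satisfy; hence R.
At position 5, choosing C makes rule 1 impossible to satisfy; hence A.
At position 6, choosing C makes rule 1 impossible to satisfy; hence A.
The only consistent sequence is: A A R R A A A C R.
Verifying each rule — rule 1 ✓; rule 2 ✓; rule 3 ✓; rule 4 ✓.

R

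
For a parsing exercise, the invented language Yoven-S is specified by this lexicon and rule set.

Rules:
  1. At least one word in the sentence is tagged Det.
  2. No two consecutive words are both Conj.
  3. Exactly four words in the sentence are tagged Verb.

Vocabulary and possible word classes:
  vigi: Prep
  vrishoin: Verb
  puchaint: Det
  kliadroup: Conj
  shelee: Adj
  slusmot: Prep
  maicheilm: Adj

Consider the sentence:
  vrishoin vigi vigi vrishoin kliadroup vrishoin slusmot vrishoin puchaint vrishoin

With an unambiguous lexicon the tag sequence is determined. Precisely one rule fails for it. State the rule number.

Fixed tagging: Verb Prep Prep Verb Conj Verb Prep Verb Det Verb.
Applying the rules: R1 pass, R2 pass, R3 fail.
Only rule 3 fails.

3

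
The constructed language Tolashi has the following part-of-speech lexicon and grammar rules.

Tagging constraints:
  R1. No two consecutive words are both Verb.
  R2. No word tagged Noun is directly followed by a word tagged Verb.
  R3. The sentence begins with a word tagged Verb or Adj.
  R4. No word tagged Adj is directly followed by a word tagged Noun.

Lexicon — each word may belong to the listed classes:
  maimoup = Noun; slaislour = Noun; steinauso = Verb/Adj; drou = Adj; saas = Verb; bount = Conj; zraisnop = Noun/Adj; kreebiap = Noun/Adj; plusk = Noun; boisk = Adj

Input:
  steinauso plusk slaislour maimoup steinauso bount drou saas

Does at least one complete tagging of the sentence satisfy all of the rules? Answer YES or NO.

YES

Candidates per position — 1:steinauso {Verb,Adj}; 2:plusk {Noun}; 3:slaislour {Noun}; 4:maimoup {Noun}; 5:steinauso {Verb,Adj}; 6:bount {Conj}; 7:drou {Adj}; 8:saas {Verb}.
One satisfying assignment: Verb Noun Noun Noun Adj Conj Adj Verb.
Rule-by-rule: rule 1 satisfied; rule 2 satisfied; rule 3 satisfied; rule 4 satisfied.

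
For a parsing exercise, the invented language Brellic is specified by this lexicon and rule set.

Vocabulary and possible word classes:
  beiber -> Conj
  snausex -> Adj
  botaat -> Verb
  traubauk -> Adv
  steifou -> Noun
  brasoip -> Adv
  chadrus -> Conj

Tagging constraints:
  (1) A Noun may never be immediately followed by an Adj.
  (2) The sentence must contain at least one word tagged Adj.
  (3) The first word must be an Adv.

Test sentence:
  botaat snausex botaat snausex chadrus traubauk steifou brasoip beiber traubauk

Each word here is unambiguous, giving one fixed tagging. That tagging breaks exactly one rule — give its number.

3

Fixed tagging: Verb Adj Verb Adj Conj Adv Noun Adv Conj Adv.
Rule check: R1 holds, R2 holds, R3 violated.
Only rule 3 fails.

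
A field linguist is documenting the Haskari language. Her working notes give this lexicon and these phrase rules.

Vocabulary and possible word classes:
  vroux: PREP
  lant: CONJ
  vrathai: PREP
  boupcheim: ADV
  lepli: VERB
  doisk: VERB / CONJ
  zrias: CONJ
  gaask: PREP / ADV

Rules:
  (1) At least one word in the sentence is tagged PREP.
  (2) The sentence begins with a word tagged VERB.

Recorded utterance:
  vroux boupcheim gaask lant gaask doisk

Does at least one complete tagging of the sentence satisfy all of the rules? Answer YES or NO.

Candidates per position — 1:vroux {PREP}; 2:boupcheim {ADV}; 3:gaask {PREP,ADV}; 4:lant {CONJ}; 5:gaask {PREP,ADV}; 6:doisk {VERB,CONJ}.
Rule 2 cannot be satisfied by any choice of tags from the lexicon.
So there is no consistent tagging.

NO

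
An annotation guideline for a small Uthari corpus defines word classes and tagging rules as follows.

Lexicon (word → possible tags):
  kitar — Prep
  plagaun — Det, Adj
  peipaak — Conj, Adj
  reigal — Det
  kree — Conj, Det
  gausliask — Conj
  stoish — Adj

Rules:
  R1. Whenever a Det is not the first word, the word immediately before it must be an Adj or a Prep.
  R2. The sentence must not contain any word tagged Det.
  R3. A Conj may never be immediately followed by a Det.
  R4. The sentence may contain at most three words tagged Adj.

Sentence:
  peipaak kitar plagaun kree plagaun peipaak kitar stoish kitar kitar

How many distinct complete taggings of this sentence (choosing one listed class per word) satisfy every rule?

1

Candidates per position — 1:peipaak {Conj,Adj}; 2:kitar {Prep}; 3:plagaun {Det,Adj}; 4:kree {Conj,Det}; 5:plagaun {Det,Adj}; 6:peipaak {Conj,Adj}; 7:kitar {Prep}; 8:stoish {Adj}; 9:kitar {Prep}; 10:kitar {Prep}.
There are 32 candidate sequences in total.
The sequences that satisfy every rule: Conj Prep Adj Conj Adj Conj Prep Adj Prep Prep.
Count = 1.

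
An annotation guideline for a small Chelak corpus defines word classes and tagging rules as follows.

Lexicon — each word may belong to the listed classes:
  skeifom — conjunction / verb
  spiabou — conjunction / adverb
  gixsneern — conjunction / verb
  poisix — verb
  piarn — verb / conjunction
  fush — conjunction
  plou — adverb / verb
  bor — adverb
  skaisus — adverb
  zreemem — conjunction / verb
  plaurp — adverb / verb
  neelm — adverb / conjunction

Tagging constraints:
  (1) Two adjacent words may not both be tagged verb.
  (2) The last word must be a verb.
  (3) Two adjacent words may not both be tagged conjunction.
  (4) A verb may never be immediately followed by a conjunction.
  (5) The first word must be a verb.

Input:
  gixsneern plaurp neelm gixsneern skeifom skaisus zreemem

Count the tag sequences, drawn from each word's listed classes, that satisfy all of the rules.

Candidates per position — 1:gixsneern {conjunction,verb}; 2:plaurp {adverb,verb}; 3:neelm {adverb,conjunction}; 4:gixsneern {conjunction,verb}; 5:skeifom {conjunction,verb}; 6:skaisus {adverb}; 7:zreemem {conjunction,verb}.
There are 64 candidate sequences in total.
The sequences that satisfy every rule: verb adverb adverb conjunction verb adverb verb.
Count = 1.

1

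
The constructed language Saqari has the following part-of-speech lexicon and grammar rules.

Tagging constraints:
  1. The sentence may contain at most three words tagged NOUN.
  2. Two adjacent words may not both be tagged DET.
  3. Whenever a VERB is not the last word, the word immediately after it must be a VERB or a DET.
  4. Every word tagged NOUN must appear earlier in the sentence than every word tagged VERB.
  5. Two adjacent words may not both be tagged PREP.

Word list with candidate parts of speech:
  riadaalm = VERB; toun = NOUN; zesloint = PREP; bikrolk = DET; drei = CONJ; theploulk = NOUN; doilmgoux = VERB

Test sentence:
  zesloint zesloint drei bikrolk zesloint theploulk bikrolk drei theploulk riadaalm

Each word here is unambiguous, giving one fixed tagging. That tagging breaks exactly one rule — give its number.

Fixed tagging: PREP PREP CONJ DET PREP NOUN DET CONJ NOUN VERB.
Checking each rule: R1 ✓, R2 ✓, R3 ✓, R4 ✓, R5 ✗.
Only rule 5 fails.

5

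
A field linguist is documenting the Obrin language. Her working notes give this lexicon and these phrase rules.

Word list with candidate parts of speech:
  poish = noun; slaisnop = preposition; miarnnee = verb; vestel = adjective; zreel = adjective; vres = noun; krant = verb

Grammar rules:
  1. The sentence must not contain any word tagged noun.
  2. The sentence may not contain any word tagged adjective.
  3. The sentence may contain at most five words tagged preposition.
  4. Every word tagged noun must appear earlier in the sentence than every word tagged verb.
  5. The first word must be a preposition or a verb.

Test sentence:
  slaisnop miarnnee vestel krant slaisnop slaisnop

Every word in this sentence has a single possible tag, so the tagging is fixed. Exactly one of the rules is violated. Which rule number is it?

2

Fixed tagging: preposition verb adjective verb preposition preposition.
Checking each rule: R1 ok, R2 fails, R3 ok, R4 ok, R5 ok.
Only rule 2 fails.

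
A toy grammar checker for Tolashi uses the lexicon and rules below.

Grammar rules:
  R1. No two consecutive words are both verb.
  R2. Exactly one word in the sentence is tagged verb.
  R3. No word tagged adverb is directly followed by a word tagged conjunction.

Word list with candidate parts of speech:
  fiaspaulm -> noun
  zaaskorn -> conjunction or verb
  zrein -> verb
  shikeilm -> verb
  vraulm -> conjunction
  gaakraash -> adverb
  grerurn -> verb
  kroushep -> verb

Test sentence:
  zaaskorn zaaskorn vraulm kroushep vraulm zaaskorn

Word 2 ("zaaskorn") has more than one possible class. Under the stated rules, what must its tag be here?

conjunction

Candidates per position — 1:zaaskorn {conjunction,verb}; 2:zaaskorn {conjunction,verb}; 3:vraulm {conjunction}; 4:kroushep {verb}; 5:vraulm {conjunction}; 6:zaaskorn {conjunction,verb}.
At position 1, choosing verb makes rule 2 impossible to satisfy; hence conjunction.
At position 2, choosing verb makes rule 2 impossible to satisfy; hence conjunction.
At position 6, choosing verb makes rule 2 impossible to satisfy; hence conjunction.
The only consistent sequence is: conjunction conjunction conjunction verb conjunction conjunction.
Checking: rule 1 ✓; rule 2 ✓; rule 3 ✓.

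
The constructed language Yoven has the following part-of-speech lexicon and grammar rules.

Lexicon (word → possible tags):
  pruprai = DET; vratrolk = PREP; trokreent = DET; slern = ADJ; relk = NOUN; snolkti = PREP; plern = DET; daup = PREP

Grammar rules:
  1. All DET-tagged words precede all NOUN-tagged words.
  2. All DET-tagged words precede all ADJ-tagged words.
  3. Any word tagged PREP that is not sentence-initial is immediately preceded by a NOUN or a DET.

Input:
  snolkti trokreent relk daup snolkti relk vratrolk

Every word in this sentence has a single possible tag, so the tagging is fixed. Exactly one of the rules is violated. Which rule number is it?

3

Fixed tagging: PREP DET NOUN PREP PREP NOUN PREP.
Checking each rule: R1 holds, R2 holds, R3 violated.
Only rule 3 fails.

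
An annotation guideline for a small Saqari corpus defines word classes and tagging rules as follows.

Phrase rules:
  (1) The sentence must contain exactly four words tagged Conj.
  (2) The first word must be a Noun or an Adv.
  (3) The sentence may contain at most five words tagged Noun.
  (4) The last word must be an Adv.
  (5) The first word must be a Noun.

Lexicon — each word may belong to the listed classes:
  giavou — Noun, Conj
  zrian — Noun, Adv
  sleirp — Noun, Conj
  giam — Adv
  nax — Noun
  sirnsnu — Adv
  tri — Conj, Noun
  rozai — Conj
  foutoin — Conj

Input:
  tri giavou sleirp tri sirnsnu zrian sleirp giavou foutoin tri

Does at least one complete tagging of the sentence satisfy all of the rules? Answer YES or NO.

NO

Candidates per position — 1:tri {Conj,Noun}; 2:giavou {Noun,Conj}; 3:sleirp {Noun,Conj}; 4:tri {Conj,Noun}; 5:sirnsnu {Adv}; 6:zrian {Noun,Adv}; 7:sleirp {Noun,Conj}; 8:giavou {Noun,Conj}; 9:foutoin {Conj}; 10:tri {Conj,Noun}.
Rule 4 cannot be satisfied by any choice of tags from the lexicon.
So there is no consistent tagging.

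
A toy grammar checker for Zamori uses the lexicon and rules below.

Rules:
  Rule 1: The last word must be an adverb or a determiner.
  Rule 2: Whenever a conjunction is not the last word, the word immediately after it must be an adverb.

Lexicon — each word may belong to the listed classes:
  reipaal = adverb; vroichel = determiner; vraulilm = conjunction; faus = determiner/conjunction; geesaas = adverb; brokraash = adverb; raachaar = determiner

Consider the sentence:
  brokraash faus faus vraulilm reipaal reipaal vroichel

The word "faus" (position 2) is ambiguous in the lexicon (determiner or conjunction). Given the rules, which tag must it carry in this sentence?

Candidates per position — 1:brokraash {adverb}; 2:faus {determiner,conjunction}; 3:faus {determiner,conjunction}; 4:vraulilm {conjunction}; 5:reipaal {adverb}; 6:reipaal {adverb}; 7:vroichel {determiner}.
Position 2: conjunction is ruled out by rule 2; that leaves determiner.
Position 3: conjunction is ruled out by rule 2; that leaves determiner.
So the tagging must be: adverb determiner determiner conjunction adverb adverb determiner.
Check: rule 1 ✓; rule 2 ✓.

determiner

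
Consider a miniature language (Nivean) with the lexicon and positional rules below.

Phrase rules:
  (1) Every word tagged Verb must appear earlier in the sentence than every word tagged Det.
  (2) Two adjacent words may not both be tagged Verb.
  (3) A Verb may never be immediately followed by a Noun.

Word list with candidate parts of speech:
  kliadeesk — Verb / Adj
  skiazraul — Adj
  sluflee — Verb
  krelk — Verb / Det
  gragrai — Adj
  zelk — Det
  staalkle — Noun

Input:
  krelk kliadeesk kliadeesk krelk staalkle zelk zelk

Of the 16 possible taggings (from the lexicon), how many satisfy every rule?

Candidates per position — 1:krelk {Verb,Det}; 2:kliadeesk {Verb,Adj}; 3:kliadeesk {Verb,Adj}; 4:krelk {Verb,Det}; 5:staalkle {Noun}; 6:zelk {Det}; 7:zelk {Det}.
There are 16 candidate sequences in total.
The sequences that satisfy every rule: Verb Adj Verb Det Noun Det Det; Verb Adj Adj Det Noun Det Det; Det Adj Adj Det Noun Det Det.
Count = 3.

3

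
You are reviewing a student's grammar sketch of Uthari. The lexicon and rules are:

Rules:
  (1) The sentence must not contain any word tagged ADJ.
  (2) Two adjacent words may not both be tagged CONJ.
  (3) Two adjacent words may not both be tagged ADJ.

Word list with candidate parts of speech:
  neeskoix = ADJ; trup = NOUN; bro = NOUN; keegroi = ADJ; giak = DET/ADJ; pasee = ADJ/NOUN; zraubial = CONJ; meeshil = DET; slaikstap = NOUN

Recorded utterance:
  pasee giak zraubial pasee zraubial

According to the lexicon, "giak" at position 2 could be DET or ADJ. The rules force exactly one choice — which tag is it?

DET

Candidates per position — 1:pasee {ADJ,NOUN}; 2:giak {DET,ADJ}; 3:zraubial {CONJ}; 4:pasee {ADJ,NOUN}; 5:zraubial {CONJ}.
Position 1: ADJ is ruled out by rule 1; that leaves NOUN.
Position 2: ADJ is ruled out by rule 1; that leaves DET.
Position 4: ADJ is ruled out by rule 1; that leaves NOUN.
So the tagging must be: NOUN DET CONJ NOUN CONJ.
Checking: rule 1 ok; rule 2 ok; rule 3 ok.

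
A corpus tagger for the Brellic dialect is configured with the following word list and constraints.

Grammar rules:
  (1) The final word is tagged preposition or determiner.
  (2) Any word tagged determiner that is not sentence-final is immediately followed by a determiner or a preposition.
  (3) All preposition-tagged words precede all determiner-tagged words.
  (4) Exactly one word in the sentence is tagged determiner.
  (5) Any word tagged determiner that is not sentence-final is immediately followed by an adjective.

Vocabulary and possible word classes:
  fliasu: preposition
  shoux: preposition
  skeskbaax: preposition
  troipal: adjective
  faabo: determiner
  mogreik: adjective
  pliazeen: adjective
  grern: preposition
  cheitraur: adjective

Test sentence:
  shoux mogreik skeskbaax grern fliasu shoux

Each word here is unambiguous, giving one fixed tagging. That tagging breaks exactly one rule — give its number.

Fixed tagging: preposition adjective preposition preposition preposition preposition.
Rule check: R1 ✓, R2 ✓, R3 ✓, R4 ✗, R5 ✓.
Only rule 4 fails.

4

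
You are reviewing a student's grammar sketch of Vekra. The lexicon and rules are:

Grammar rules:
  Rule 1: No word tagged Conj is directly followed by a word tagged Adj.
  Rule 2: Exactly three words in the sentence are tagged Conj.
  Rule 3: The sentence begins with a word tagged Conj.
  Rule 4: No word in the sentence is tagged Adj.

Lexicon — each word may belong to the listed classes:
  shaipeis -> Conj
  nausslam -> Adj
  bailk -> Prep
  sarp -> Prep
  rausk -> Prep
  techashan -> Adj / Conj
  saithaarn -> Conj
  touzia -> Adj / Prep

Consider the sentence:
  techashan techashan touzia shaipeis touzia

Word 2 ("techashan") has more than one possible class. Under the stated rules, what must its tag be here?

Candidates per position — 1:techashan {Adj,Conj}; 2:techashan {Adj,Conj}; 3:touzia {Adj,Prep}; 4:shaipeis {Conj}; 5:touzia {Adj,Prep}.
At position 1, choosing Adj makes rule 2 impossible to satisfy; hence Conj.
At position 2, choosing Adj makes rule 1 impossible to satisfy; hence Conj.
At position 3, choosing Adj makes rule 1 impossible to satisfy; hence Prep.
At position 5, choosing Adj makes rule 1 impossible to satisfy; hence Prep.
The unique satisfying tagging is: Conj Conj Prep Conj Prep.
Checking: rule 1 ok; rule 2 ok; rule 3 ok; rule 4 ok.

Conj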